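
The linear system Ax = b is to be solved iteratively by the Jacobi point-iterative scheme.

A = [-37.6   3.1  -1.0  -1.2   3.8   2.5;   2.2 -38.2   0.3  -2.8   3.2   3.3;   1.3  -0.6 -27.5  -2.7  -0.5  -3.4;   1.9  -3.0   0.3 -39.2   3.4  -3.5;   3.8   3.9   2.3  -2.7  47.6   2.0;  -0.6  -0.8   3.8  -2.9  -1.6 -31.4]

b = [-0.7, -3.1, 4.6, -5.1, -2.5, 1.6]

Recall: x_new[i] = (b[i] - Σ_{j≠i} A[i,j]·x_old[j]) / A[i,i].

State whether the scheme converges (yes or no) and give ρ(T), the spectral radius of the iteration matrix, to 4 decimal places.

Diagonal D = diag(-37.6, -38.2, -27.5, -39.2, 47.6, -31.4); L, U strict lower/upper.
Jacobi: T = -D⁻¹(L+U), T[1,5] = -(3.3)/(-38.2) = +0.0864; T[1,1] = 0.
  T[0,:] = [+0.0000, +0.0824, -0.0266, -0.0319, +0.1011, +0.0665]
  T[1,:] = [+0.0576, +0.0000, +0.0079, -0.0733, +0.0838, +0.0864]
  T[2,:] = [+0.0473, -0.0218, +0.0000, -0.0982, -0.0182, -0.1236]
  T[3,:] = [+0.0485, -0.0765, +0.0077, +0.0000, +0.0867, -0.0893]
  T[4,:] = [-0.0798, -0.0819, -0.0483, +0.0567, +0.0000, -0.0420]
  T[5,:] = [-0.0191, -0.0255, +0.1210, -0.0924, -0.0510, +0.0000]
moduli |λ_i(T)| = 0.1704, 0.1438, 0.1438, 0.1126, 0.1126, 0.0754.
spectral radius ρ = 0.1704; 0.1704 < 1 ⇒ converges.

yes, ρ = 0.1704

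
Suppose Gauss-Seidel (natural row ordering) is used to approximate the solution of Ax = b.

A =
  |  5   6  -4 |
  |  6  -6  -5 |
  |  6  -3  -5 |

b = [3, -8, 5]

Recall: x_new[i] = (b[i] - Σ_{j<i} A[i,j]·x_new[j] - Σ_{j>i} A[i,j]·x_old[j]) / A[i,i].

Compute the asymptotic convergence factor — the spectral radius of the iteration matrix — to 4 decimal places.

Diagonal D = diag(5, -6, -5); L, U strict lower/upper.
Gauss-Seidel: T = -(D+L)⁻¹U, row 0 first, T[0,1] = -(6)/(5) = -1.2000; later rows by forward substitution.
  T[0,:] = [+0.0000 -1.2000 +0.8000]
  T[1,:] = [+0.0000 -1.2000 -0.0333]
  T[2,:] = [+0.0000 -0.7200 +0.9800]
eigenvalue magnitudes: 1.2110, 0.9910, 0.0000.
ρ(T) = max|λ| = 1.2110; 1.2110 > 1, so it fails to converge.

1.2110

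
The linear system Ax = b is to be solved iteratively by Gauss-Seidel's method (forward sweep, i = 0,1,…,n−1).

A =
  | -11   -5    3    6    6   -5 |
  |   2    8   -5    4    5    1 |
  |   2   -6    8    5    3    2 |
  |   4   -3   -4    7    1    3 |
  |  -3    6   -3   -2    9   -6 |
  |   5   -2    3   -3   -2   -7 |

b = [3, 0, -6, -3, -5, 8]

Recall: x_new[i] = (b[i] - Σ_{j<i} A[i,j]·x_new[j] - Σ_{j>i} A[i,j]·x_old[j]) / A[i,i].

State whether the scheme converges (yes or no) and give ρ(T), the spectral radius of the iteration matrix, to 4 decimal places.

A = D + L + U where D = diag(-11, 8, 8, 7, 9, -7).
T_GS = -(D+L)⁻¹U: row 0 first, T[0,2] = -(3)/(-11) = +0.2727; later rows by forward substitution.
  T[0,:] = [+0.0000  -0.4545  +0.2727  +0.5455  +0.5455  -0.4545]
  T[1,:] = [+0.0000  +0.1136  +0.5568  -0.6364  -0.7614  -0.0114]
  T[2,:] = [+0.0000  +0.1989  +0.3494  -1.2386  -1.0824  -0.1449]
  T[3,:] = [+0.0000  +0.4221  +0.2825  -1.2922  -1.3994  -0.2565]
  T[4,:] = [+0.0000  -0.0672  -0.1011  -0.0940  +0.0176  +0.4174]
  T[5,:] = [+0.0000  -0.4336  +0.0933  +0.6212  +0.7379  -0.3929]
eigenvalue magnitudes: 1.3005, 0.3151, 0.3151, 0.3058, 0.3058, 0.0000.
spectral radius ρ = 1.3005; 1.3005 > 1 ⇒ diverges.

no, ρ = 1.3005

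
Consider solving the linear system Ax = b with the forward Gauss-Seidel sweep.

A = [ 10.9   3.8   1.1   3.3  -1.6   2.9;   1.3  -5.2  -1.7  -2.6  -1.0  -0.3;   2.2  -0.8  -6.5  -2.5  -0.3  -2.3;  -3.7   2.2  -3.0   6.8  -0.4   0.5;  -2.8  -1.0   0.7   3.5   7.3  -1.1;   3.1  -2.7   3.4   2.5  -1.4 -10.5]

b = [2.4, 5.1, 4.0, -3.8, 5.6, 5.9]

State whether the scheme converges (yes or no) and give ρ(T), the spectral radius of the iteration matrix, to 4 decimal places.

Split A = D + L + U, D = diag(10.9, -5.2, -6.5, 6.8, 7.3, -10.5).
GS T = -(D+L)⁻¹U: row 0 first, T[0,4] = -(-1.6)/(10.9) = +0.1468; later rows by forward substitution.
  T[0,:] = [+0.0000 -0.3486 -0.1009 -0.3028 +0.1468 -0.2661]
  T[1,:] = [+0.0000 -0.0872 -0.3522 -0.5757 -0.1556 -0.1242]
  T[2,:] = [+0.0000 -0.1073 +0.0092 -0.4162 +0.0227 -0.4286]
  T[3,:] = [+0.0000 -0.2088 +0.0631 -0.1621 +0.1990 -0.3672]
  T[4,:] = [+0.0000 -0.0353 -0.1181 -0.0773 -0.0626 +0.2488]
  T[5,:] = [+0.0000 -0.1603 +0.0945 -0.1044 +0.1464 -0.3060]
eigenvalue magnitudes: 0.6874, 0.1589, 0.1589, 0.0813, 0.0813, 0.0000.
ρ = 0.6874; 0.6874 < 1 ⇒ converges.

yes, ρ = 0.6874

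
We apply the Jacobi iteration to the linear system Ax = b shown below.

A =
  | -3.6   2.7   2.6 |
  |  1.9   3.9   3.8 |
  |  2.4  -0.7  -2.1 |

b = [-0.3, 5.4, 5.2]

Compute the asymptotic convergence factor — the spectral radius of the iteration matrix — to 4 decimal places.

Let D = diag(-3.6, 3.9, -2.1); L, U the strict triangles.
T_J = -D⁻¹(L+U): T[2,0] = -(2.4)/(-2.1) = +1.1429; T[2,2] = 0.
  T[0,:] = [+0.0000  +0.7500  +0.7222]
  T[1,:] = [-0.4872  +0.0000  -0.9744]
  T[2,:] = [+1.1429  -0.3333  +0.0000]
eigenvalue magnitudes: 1.1803, 0.7799, 0.7799.
ρ = 1.1803; 1.1803 > 1, so it fails to converge.

1.1803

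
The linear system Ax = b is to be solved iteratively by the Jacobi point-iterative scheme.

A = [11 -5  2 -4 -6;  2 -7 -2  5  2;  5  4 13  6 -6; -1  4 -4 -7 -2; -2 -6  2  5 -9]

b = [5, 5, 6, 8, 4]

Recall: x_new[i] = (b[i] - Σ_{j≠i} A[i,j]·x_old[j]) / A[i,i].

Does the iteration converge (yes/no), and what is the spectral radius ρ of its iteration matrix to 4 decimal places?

Diagonal D = diag(11, -7, 13, -7, -9); L, U strict lower/upper.
T_J = -D⁻¹(L+U): T[0,3] = -(-4)/(11) = +0.3636; T[0,0] = 0.
  T[0,:] = [+0.0000, +0.4545, -0.1818, +0.3636, +0.5455]
  T[1,:] = [+0.2857, +0.0000, -0.2857, +0.7143, +0.2857]
  T[2,:] = [-0.3846, -0.3077, +0.0000, -0.4615, +0.4615]
  T[3,:] = [-0.1429, +0.5714, -0.5714, +0.0000, -0.2857]
  T[4,:] = [-0.2222, -0.6667, +0.2222, +0.5556, +0.0000]
|eigenvalues of T|: 1.1500, 0.7951, 0.6998, 0.6998, 0.3213.
ρ(T) = max|λ| = 1.1500; 1.1500 > 1: divergent.

no, ρ = 1.1500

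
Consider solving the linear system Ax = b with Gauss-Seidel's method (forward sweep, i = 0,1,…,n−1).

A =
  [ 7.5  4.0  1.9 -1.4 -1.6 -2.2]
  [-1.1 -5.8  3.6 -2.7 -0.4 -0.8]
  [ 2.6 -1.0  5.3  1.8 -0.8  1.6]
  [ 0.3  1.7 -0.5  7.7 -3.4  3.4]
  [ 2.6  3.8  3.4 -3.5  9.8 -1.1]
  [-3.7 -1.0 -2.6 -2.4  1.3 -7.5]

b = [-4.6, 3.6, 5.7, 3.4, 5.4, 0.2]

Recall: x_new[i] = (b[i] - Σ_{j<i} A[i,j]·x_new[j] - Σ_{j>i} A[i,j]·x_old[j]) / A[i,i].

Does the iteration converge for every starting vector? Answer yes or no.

Split A = D + L + U, D = diag(7.5, -5.8, 5.3, 7.7, 9.8, -7.5).
Gauss-Seidel: T = -(D+L)⁻¹U, row 0 first, T[0,3] = -(-1.4)/(7.5) = +0.1867; later rows by forward substitution.
  T[0,:] = [+0.0000, -0.5333, -0.2533, +0.1867, +0.2133, +0.2933]
  T[1,:] = [+0.0000, +0.1011, +0.6687, -0.5009, -0.1094, -0.1936]
  T[2,:] = [+0.0000, +0.2807, +0.2505, -0.5257, +0.0256, -0.4823]
  T[3,:] = [+0.0000, +0.0167, -0.1215, +0.0692, +0.4591, -0.4416]
  T[4,:] = [+0.0000, +0.0108, -0.3224, +0.3518, +0.1409, +0.1191]
  T[5,:] = [+0.0000, +0.1489, -0.0680, +0.1958, -0.2220, +0.2102]
eigenvalue magnitudes: 0.8583, 0.3445, 0.2959, 0.2959, 0.1062, 0.0000.
ρ = 0.8583; 0.8583 < 1: convergent.

yes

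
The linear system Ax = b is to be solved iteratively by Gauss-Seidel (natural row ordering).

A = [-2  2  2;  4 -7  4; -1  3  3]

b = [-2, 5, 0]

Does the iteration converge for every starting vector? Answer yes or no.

yes

Let D = diag(-2, -7, 3); L, U the strict triangles.
GS T = -(D+L)⁻¹U: row 0 first, T[0,2] = -(2)/(-2) = +1.0000; later rows by forward substitution.
  T[0,:] = [+0.0000, +1.0000, +1.0000]
  T[1,:] = [+0.0000, +0.5714, +1.1429]
  T[2,:] = [+0.0000, -0.2381, -0.8095]
|roots of det(T-λI)|: 0.5714, 0.3333, 0.0000.
ρ = 0.5714; 0.5714 < 1: convergent.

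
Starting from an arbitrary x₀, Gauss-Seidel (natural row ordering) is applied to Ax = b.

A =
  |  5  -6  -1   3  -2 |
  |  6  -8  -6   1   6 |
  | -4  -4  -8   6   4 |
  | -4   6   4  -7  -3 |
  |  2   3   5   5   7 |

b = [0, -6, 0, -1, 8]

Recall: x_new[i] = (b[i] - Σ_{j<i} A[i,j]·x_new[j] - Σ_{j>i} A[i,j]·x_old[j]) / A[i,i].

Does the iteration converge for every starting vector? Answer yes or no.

no

A = D + L + U where D = diag(5, -8, -8, -7, 7).
T_GS = -(D+L)⁻¹U: row 0 first, T[0,3] = -(3)/(5) = -0.6000; later rows by forward substitution.
  T[0,:] = [+0.0000 +1.2000 +0.2000 -0.6000 +0.4000]
  T[1,:] = [+0.0000 +0.9000 -0.6000 -0.3250 +1.0500]
  T[2,:] = [+0.0000 -1.0500 +0.2000 +1.2125 -0.2250]
  T[3,:] = [+0.0000 -0.5143 -0.5143 +0.7571 +0.1143]
  T[4,:] = [+0.0000 +0.3888 +0.4245 -1.0962 -0.4852]
|λ(T)| sorted: 1.5036, 0.3812, 0.3797, 0.3797, 0.0000.
ρ(T) = max|λ| = 1.5036; 1.5036 > 1 ⇒ diverges.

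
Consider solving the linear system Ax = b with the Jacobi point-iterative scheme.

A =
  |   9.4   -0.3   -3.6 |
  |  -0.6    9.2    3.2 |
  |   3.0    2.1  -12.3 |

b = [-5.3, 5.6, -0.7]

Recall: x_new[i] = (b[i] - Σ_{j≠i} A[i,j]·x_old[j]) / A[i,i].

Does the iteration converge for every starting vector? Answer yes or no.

yes

Diagonal D = diag(9.4, 9.2, -12.3); L, U strict lower/upper.
Jacobi T = -D⁻¹(L+U): T[0,1] = -(-0.3)/(9.4) = +0.0319; T[0,0] = 0.
  T[0,:] = [+0.0000, +0.0319, +0.3830]
  T[1,:] = [+0.0652, +0.0000, -0.3478]
  T[2,:] = [+0.2439, +0.1707, +0.0000]
|eigenvalues of T|: 0.2087, 0.1629, 0.0458.
ρ = 0.2087; 0.2087 < 1: convergent.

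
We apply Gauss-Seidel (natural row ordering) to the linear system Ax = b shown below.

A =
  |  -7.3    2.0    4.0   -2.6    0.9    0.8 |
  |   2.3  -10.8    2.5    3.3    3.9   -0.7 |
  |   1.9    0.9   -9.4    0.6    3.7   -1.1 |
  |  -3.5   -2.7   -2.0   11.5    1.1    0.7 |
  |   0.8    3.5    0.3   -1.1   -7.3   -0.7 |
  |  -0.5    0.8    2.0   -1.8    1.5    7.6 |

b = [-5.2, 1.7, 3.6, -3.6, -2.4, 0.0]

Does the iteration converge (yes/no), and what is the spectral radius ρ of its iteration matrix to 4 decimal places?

yes, ρ = 0.6390

Write A = D+L+U with D = diag(-7.3, -10.8, -9.4, 11.5, -7.3, 7.6).
Gauss-Seidel: T = -(D+L)⁻¹U, row 0 first, T[0,3] = -(-2.6)/(-7.3) = -0.3562; later rows by forward substitution.
  T[0,:] = [+0.0000, +0.2740, +0.5479, -0.3562, +0.1233, +0.1096]
  T[1,:] = [+0.0000, +0.0583, +0.3482, +0.2297, +0.3874, -0.0415]
  T[2,:] = [+0.0000, +0.0610, +0.1441, +0.0138, +0.4556, -0.0988]
  T[3,:] = [+0.0000, +0.1077, +0.2736, -0.0521, +0.1121, -0.0544]
  T[4,:] = [+0.0000, +0.0443, +0.1917, +0.0795, +0.2011, -0.0996]
  T[5,:] = [+0.0000, +0.0126, -0.0116, -0.0793, -0.1657, +0.0444]
|roots of det(T-λI)|: 0.6390, 0.1480, 0.1480, 0.0186, 0.0094, 0.0000.
ρ(T) = max|λ| = 0.6390; 0.6390 < 1 ⇒ converges.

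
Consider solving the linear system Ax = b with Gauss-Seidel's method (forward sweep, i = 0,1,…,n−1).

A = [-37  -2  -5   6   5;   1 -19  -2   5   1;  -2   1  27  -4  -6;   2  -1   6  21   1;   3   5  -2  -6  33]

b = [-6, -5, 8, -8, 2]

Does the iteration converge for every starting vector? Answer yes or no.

yes

Diagonal D = diag(-37, -19, 27, 21, 33); L, U strict lower/upper.
Gauss-Seidel: T = -(D+L)⁻¹U, row 0 first, T[0,3] = -(6)/(-37) = +0.1622; later rows by forward substitution.
  T[0,:] = [+0.0000  -0.0541  -0.1351  +0.1622  +0.1351]
  T[1,:] = [+0.0000  -0.0028  -0.1124  +0.2717  +0.0597]
  T[2,:] = [+0.0000  -0.0039  -0.0058  +0.1501  +0.2300]
  T[3,:] = [+0.0000  +0.0061  +0.0092  -0.0454  -0.1234]
  T[4,:] = [+0.0000  +0.0062  +0.0306  -0.0551  -0.0298]
|eigenvalues of T|: 0.1869, 0.0543, 0.0543, 0.0066, 0.0000.
ρ = 0.1869; 0.1869 < 1, so it converges for any x₀.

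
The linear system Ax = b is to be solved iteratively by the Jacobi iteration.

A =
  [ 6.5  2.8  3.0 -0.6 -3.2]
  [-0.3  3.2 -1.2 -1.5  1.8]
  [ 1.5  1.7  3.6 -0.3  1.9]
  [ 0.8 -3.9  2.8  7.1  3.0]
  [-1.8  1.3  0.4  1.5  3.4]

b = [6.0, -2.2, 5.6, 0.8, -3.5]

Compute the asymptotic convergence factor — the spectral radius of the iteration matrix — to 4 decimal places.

1.1543

Split A = D + L + U, D = diag(6.5, 3.2, 3.6, 7.1, 3.4).
Jacobi: T = -D⁻¹(L+U), T[2,4] = -(1.9)/(3.6) = -0.5278; T[2,2] = 0.
  T[0,:] = [+0.0000 -0.4308 -0.4615 +0.0923 +0.4923]
  T[1,:] = [+0.0938 +0.0000 +0.3750 +0.4688 -0.5625]
  T[2,:] = [-0.4167 -0.4722 +0.0000 +0.0833 -0.5278]
  T[3,:] = [-0.1127 +0.5493 -0.3944 +0.0000 -0.4225]
  T[4,:] = [+0.5294 -0.3824 -0.1176 -0.4412 +0.0000]
|roots of det(T-λI)|: 1.1543, 0.7367, 0.7367, 0.6675, 0.4691.
ρ = 1.1543; 1.1543 > 1, so it fails to converge.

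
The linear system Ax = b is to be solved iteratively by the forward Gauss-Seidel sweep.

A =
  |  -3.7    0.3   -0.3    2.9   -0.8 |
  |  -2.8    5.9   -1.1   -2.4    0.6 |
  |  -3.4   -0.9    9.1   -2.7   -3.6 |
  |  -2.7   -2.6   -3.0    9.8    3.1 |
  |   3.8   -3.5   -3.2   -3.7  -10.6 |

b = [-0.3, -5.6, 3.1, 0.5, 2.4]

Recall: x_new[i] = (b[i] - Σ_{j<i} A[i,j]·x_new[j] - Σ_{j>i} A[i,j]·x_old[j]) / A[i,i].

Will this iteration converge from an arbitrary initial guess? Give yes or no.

yes

Diagonal D = diag(-3.7, 5.9, 9.1, 9.8, -10.6); L, U strict lower/upper.
T_GS = -(D+L)⁻¹U: row 0 first, T[0,1] = -(0.3)/(-3.7) = +0.0811; later rows by forward substitution.
  T[0,:] = [+0.0000  +0.0811  -0.0811  +0.7838  -0.2162]
  T[1,:] = [+0.0000  +0.0385  +0.1480  +0.7787  -0.2043]
  T[2,:] = [+0.0000  +0.0341  -0.0157  +0.6666  +0.2946]
  T[3,:] = [+0.0000  +0.0430  +0.0121  +0.6266  -0.3399]
  T[4,:] = [+0.0000  -0.0089  -0.0774  -0.3961  +0.0197]
|eigenvalues of T|: 0.8673, 0.2030, 0.2030, 0.0142, 0.0000.
spectral radius ρ = 0.8673; 0.8673 < 1, so it converges for any x₀.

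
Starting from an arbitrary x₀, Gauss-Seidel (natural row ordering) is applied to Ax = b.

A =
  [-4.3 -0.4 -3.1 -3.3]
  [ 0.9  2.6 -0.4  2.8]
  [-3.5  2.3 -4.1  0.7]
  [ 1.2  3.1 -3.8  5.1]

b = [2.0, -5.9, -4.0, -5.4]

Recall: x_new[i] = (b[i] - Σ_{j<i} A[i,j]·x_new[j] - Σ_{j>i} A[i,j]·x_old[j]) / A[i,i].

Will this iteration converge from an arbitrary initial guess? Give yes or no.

no

Write A = D+L+U with D = diag(-4.3, 2.6, -4.1, 5.1).
T_GS = -(D+L)⁻¹U: row 0 first, T[0,1] = -(-0.4)/(-4.3) = -0.0930; later rows by forward substitution.
  T[0,:] = [+0.0000, -0.0930, -0.7209, -0.7674]
  T[1,:] = [+0.0000, +0.0322, +0.4034, -0.8113]
  T[2,:] = [+0.0000, +0.0975, +0.8417, +0.3708]
  T[3,:] = [+0.0000, +0.0749, +0.5516, +0.9500]
|roots of det(T-λI)|: 1.3092, 0.5138, 0.0009, 0.0000.
ρ = 1.3092; 1.3092 > 1 ⇒ diverges.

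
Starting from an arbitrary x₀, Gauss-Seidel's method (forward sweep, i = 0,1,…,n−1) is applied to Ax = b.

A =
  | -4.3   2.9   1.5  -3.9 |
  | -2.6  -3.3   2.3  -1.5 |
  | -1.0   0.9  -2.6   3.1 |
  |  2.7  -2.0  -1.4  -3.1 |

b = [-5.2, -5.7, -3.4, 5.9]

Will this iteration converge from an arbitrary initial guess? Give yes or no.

no

Diagonal D = diag(-4.3, -3.3, -2.6, -3.1); L, U strict lower/upper.
GS T = -(D+L)⁻¹U: row 0 first, T[0,3] = -(-3.9)/(-4.3) = -0.9070; later rows by forward substitution.
  T[0,:] = [+0.0000 +0.6744 +0.3488 -0.9070]
  T[1,:] = [+0.0000 -0.5314 +0.4221 +0.2600]
  T[2,:] = [+0.0000 -0.4433 +0.0120 +1.6312]
  T[3,:] = [+0.0000 +1.1304 +0.0261 -1.6944]
|λ(T)| sorted: 1.5343, 0.9982, 0.3187, 0.0000.
spectral radius ρ = 1.5343; 1.5343 > 1, so it fails to converge.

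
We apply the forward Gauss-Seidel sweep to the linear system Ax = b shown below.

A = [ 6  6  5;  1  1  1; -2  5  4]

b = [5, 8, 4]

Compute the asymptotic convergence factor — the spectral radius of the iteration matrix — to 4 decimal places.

Write A = D+L+U with D = diag(6, 1, 4).
T_GS = -(D+L)⁻¹U: row 0 first, T[0,2] = -(5)/(6) = -0.8333; later rows by forward substitution.
  T[0,:] = [+0.0000  -1.0000  -0.8333]
  T[1,:] = [+0.0000  +1.0000  -0.1667]
  T[2,:] = [+0.0000  -1.7500  -0.2083]
eigenvalue magnitudes: 1.2062, 0.4145, 0.0000.
ρ = 1.2062; 1.2062 > 1, so it fails to converge.

1.2062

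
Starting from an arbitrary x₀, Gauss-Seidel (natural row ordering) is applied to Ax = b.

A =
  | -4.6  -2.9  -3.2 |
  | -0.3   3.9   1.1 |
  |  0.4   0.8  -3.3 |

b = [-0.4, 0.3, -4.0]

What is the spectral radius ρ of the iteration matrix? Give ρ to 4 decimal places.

A = D + L + U where D = diag(-4.6, 3.9, -3.3).
T_GS = -(D+L)⁻¹U: row 0 first, T[0,1] = -(-2.9)/(-4.6) = -0.6304; later rows by forward substitution.
  T[0,:] = [+0.0000  -0.6304  -0.6957]
  T[1,:] = [+0.0000  -0.0485  -0.3356]
  T[2,:] = [+0.0000  -0.0882  -0.1657]
|eigenvalues of T|: 0.2888, 0.0746, 0.0000.
spectral radius ρ = 0.2888; 0.2888 < 1: convergent.

0.2888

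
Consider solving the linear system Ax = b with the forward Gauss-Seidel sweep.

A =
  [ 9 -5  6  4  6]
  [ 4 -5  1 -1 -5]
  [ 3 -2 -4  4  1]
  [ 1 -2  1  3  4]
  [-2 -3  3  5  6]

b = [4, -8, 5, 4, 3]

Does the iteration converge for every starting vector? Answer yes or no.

A = D + L + U where D = diag(9, -5, -4, 3, 6).
T_GS = -(D+L)⁻¹U: row 0 first, T[0,4] = -(6)/(9) = -0.6667; later rows by forward substitution.
  T[0,:] = [+0.0000  +0.5556  -0.6667  -0.4444  -0.6667]
  T[1,:] = [+0.0000  +0.4444  -0.3333  -0.5556  -1.5333]
  T[2,:] = [+0.0000  +0.1944  -0.3333  +0.9444  +0.5167]
  T[3,:] = [+0.0000  +0.0463  +0.1111  -0.5370  -2.3056]
  T[4,:] = [+0.0000  +0.2716  -0.3148  -0.4506  +0.6741]
|eigenvalues of T|: 1.2543, 0.6335, 0.6335, 0.0981, 0.0000.
ρ = 1.2543; 1.2543 > 1: divergent.

no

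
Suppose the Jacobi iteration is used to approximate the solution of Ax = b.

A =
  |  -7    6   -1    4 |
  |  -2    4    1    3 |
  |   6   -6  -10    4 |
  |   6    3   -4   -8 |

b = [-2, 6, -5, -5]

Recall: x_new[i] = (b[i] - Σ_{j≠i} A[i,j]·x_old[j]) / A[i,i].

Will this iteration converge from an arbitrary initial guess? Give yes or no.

no

Write A = D+L+U with D = diag(-7, 4, -10, -8).
Jacobi: T = -D⁻¹(L+U), T[3,2] = -(-4)/(-8) = -0.5000; T[3,3] = 0.
  T[0,:] = [+0.0000 +0.8571 -0.1429 +0.5714]
  T[1,:] = [+0.5000 +0.0000 -0.2500 -0.7500]
  T[2,:] = [+0.6000 -0.6000 +0.0000 +0.4000]
  T[3,:] = [+0.7500 +0.3750 -0.5000 +0.0000]
|roots of det(T-λI)|: 1.1576, 0.8718, 0.8718, 0.1370.
ρ(T) = max|λ| = 1.1576; 1.1576 > 1, so it fails to converge.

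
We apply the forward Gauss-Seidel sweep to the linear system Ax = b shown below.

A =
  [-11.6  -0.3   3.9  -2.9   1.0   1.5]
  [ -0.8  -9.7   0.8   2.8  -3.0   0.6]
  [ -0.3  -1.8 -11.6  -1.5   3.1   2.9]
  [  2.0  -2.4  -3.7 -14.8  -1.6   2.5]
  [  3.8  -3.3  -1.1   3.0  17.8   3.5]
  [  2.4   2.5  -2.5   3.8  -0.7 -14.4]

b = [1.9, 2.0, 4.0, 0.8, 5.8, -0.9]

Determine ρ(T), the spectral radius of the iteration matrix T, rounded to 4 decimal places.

Let D = diag(-11.6, -9.7, -11.6, -14.8, 17.8, -14.4); L, U the strict triangles.
Gauss-Seidel: T = -(D+L)⁻¹U, row 0 first, T[0,2] = -(3.9)/(-11.6) = +0.3362; later rows by forward substitution.
  T[0,:] = [+0.0000  -0.0259  +0.3362  -0.2500  +0.0862  +0.1293]
  T[1,:] = [+0.0000  +0.0021  +0.0547  +0.3093  -0.3164  +0.0512]
  T[2,:] = [+0.0000  +0.0003  -0.0172  -0.1708  +0.3141  +0.2387]
  T[3,:] = [+0.0000  -0.0039  +0.0409  -0.0412  -0.1237  +0.1184]
  T[4,:] = [+0.0000  +0.0066  -0.0696  +0.1071  -0.0368  -0.2199]
  T[5,:] = [+0.0000  -0.0054  +0.0827  +0.0256  -0.1259  +0.0309]
|roots of det(T-λI)|: 0.1884, 0.1366, 0.1366, 0.0182, 0.0153, 0.0000.
spectral radius ρ = 0.1884; 0.1884 < 1: convergent.

0.1884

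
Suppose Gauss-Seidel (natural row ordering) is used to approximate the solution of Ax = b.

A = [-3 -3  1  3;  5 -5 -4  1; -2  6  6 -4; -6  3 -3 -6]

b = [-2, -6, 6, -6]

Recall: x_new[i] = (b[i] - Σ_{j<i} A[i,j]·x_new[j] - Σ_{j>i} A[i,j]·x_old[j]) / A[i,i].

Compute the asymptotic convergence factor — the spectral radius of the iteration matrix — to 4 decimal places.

1.3756

Let D = diag(-3, -5, 6, -6); L, U the strict triangles.
GS T = -(D+L)⁻¹U: row 0 first, T[0,3] = -(3)/(-3) = +1.0000; later rows by forward substitution.
  T[0,:] = [+0.0000  -1.0000  +0.3333  +1.0000]
  T[1,:] = [+0.0000  -1.0000  -0.4667  +1.2000]
  T[2,:] = [+0.0000  +0.6667  +0.5778  -0.2000]
  T[3,:] = [+0.0000  +0.1667  -0.8556  -0.3000]
|λ(T)| sorted: 1.3756, 0.6227, 0.6227, 0.0000.
ρ(T) = max|λ| = 1.3756; 1.3756 > 1, so it fails to converge.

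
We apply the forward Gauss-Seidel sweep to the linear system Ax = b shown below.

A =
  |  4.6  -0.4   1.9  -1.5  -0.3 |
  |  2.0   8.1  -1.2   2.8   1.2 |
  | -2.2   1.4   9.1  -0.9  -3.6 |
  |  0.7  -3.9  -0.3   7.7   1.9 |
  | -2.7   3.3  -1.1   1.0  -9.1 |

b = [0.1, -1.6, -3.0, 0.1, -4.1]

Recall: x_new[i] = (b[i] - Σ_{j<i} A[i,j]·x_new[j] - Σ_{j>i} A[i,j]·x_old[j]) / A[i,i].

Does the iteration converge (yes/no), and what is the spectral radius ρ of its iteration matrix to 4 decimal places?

A = D + L + U where D = diag(4.6, 8.1, 9.1, 7.7, -9.1).
Gauss-Seidel: T = -(D+L)⁻¹U, row 0 first, T[0,1] = -(-0.4)/(4.6) = +0.0870; later rows by forward substitution.
  T[0,:] = [+0.0000 +0.0870 -0.4130 +0.3261 +0.0652]
  T[1,:] = [+0.0000 -0.0215 +0.2501 -0.4262 -0.1643]
  T[2,:] = [+0.0000 +0.0243 -0.1383 +0.2433 +0.4366]
  T[3,:] = [+0.0000 -0.0178 +0.1589 -0.2360 -0.3189]
  T[4,:] = [+0.0000 -0.0385 +0.2474 -0.3067 -0.1667]
|eigenvalues of T|: 0.7737, 0.1848, 0.0255, 0.0255, 0.0000.
ρ(T) = max|λ| = 0.7737; 0.7737 < 1, so it converges for any x₀.

yes, ρ = 0.7737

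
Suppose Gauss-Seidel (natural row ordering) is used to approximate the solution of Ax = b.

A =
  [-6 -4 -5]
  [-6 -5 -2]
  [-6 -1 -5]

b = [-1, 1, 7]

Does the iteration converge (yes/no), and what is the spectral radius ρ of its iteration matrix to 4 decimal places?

no, ρ = 1.4610

A = D + L + U where D = diag(-6, -5, -5).
Gauss-Seidel: T = -(D+L)⁻¹U, row 0 first, T[0,1] = -(-4)/(-6) = -0.6667; later rows by forward substitution.
  T[0,:] = [+0.0000, -0.6667, -0.8333]
  T[1,:] = [+0.0000, +0.8000, +0.6000]
  T[2,:] = [+0.0000, +0.6400, +0.8800]
|eigenvalues of T|: 1.4610, 0.2190, 0.0000.
ρ(T) = max|λ| = 1.4610; 1.4610 > 1 ⇒ diverges.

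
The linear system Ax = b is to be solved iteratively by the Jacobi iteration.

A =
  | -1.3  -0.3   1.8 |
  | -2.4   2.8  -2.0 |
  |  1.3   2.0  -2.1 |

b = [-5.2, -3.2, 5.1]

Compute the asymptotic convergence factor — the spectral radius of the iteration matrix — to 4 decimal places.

Split A = D + L + U, D = diag(-1.3, 2.8, -2.1).
Jacobi T = -D⁻¹(L+U): T[1,2] = -(-2)/(2.8) = +0.7143; T[1,1] = 0.
  T[0,:] = [+0.0000 -0.2308 +1.3846]
  T[1,:] = [+0.8571 +0.0000 +0.7143]
  T[2,:] = [+0.6190 +0.9524 +0.0000]
moduli |λ_i(T)| = 1.4341, 0.8468, 0.8468.
spectral radius ρ = 1.4341; 1.4341 > 1: divergent.

1.4341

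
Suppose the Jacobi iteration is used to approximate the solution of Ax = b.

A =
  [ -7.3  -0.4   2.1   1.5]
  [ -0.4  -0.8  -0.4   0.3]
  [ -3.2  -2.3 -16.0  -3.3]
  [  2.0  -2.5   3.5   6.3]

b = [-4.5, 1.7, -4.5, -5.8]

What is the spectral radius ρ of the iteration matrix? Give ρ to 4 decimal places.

0.6636

A = D + L + U where D = diag(-7.3, -0.8, -16, 6.3).
Jacobi: T = -D⁻¹(L+U), T[1,0] = -(-0.4)/(-0.8) = -0.5000; T[1,1] = 0.
  T[0,:] = [+0.0000  -0.0548  +0.2877  +0.2055]
  T[1,:] = [-0.5000  +0.0000  -0.5000  +0.3750]
  T[2,:] = [-0.2000  -0.1437  +0.0000  -0.2062]
  T[3,:] = [-0.3175  +0.3968  -0.5556  +0.0000]
moduli |λ_i(T)| = 0.6636, 0.4100, 0.3107, 0.3107.
ρ = 0.6636; 0.6636 < 1, so it converges for any x₀.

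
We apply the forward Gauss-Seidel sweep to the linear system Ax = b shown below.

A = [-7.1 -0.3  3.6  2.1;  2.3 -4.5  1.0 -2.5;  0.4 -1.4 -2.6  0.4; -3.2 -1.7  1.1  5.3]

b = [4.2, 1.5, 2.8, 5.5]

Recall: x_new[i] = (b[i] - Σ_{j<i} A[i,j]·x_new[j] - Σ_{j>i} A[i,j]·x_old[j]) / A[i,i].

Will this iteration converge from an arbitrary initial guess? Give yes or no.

Let D = diag(-7.1, -4.5, -2.6, 5.3); L, U the strict triangles.
GS T = -(D+L)⁻¹U: row 0 first, T[0,3] = -(2.1)/(-7.1) = +0.2958; later rows by forward substitution.
  T[0,:] = [+0.0000  -0.0423  +0.5070  +0.2958]
  T[1,:] = [+0.0000  -0.0216  +0.4814  -0.4044]
  T[2,:] = [+0.0000  +0.0051  -0.1812  +0.4171]
  T[3,:] = [+0.0000  -0.0335  +0.4981  -0.0377]
|roots of det(T-λI)|: 0.5979, 0.3533, 0.0041, 0.0000.
spectral radius ρ = 0.5979; 0.5979 < 1 ⇒ converges.

yes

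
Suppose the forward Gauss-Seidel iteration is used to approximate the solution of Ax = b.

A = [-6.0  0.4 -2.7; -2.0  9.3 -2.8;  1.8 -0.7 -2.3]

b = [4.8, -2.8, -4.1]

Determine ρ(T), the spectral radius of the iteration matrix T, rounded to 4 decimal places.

0.4360

A = D + L + U where D = diag(-6, 9.3, -2.3).
T_GS = -(D+L)⁻¹U: row 0 first, T[0,2] = -(-2.7)/(-6) = -0.4500; later rows by forward substitution.
  T[0,:] = [+0.0000  +0.0667  -0.4500]
  T[1,:] = [+0.0000  +0.0143  +0.2043]
  T[2,:] = [+0.0000  +0.0478  -0.4144]
moduli |λ_i(T)| = 0.4360, 0.0360, 0.0000.
ρ(T) = max|λ| = 0.4360; 0.4360 < 1, so it converges for any x₀.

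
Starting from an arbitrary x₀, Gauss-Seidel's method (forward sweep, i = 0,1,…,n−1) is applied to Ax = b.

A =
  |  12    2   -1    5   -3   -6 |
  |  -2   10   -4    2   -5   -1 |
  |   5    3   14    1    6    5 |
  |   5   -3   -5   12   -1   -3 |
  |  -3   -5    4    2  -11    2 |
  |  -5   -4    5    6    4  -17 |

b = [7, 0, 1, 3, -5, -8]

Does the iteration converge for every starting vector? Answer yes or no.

no

Split A = D + L + U, D = diag(12, 10, 14, 12, -11, -17).
T_GS = -(D+L)⁻¹U: row 0 first, T[0,4] = -(-3)/(12) = +0.2500; later rows by forward substitution.
  T[0,:] = [+0.0000  -0.1667  +0.0833  -0.4167  +0.2500  +0.5000]
  T[1,:] = [+0.0000  -0.0333  +0.4167  -0.2833  +0.5500  +0.2000]
  T[2,:] = [+0.0000  +0.0667  -0.1190  +0.1381  -0.6357  -0.5786]
  T[3,:] = [+0.0000  +0.0889  +0.0198  +0.1603  -0.1482  -0.1494]
  T[4,:] = [+0.0000  +0.1010  -0.2518  +0.3218  -0.5763  -0.2830]
  T[5,:] = [+0.0000  +0.1316  -0.2098  +0.3621  -0.5778  -0.4836]
|λ(T)| sorted: 1.2241, 0.2312, 0.2312, 0.0865, 0.0038, 0.0000.
ρ = 1.2241; 1.2241 > 1: divergent.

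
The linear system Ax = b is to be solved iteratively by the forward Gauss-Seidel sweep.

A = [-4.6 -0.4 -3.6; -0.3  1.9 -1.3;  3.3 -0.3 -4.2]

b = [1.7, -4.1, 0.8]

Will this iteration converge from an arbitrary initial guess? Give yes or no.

yes

Let D = diag(-4.6, 1.9, -4.2); L, U the strict triangles.
T_GS = -(D+L)⁻¹U: row 0 first, T[0,1] = -(-0.4)/(-4.6) = -0.0870; later rows by forward substitution.
  T[0,:] = [+0.0000  -0.0870  -0.7826]
  T[1,:] = [+0.0000  -0.0137  +0.5606]
  T[2,:] = [+0.0000  -0.0673  -0.6550]
|roots of det(T-λI)|: 0.5894, 0.0793, 0.0000.
spectral radius ρ = 0.5894; 0.5894 < 1: convergent.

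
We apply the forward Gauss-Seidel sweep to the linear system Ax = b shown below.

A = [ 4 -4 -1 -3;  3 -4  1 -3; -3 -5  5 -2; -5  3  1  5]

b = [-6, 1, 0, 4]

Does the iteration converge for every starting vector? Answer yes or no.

no

Write A = D+L+U with D = diag(4, -4, 5, 5).
T_GS = -(D+L)⁻¹U: row 0 first, T[0,3] = -(-3)/(4) = +0.7500; later rows by forward substitution.
  T[0,:] = [+0.0000 +1.0000 +0.2500 +0.7500]
  T[1,:] = [+0.0000 +0.7500 +0.4375 -0.1875]
  T[2,:] = [+0.0000 +1.3500 +0.5875 +0.6625]
  T[3,:] = [+0.0000 +0.2800 -0.1300 +0.7300]
|λ(T)| sorted: 1.4493, 0.4721, 0.1462, 0.0000.
ρ(T) = max|λ| = 1.4493; 1.4493 > 1: divergent.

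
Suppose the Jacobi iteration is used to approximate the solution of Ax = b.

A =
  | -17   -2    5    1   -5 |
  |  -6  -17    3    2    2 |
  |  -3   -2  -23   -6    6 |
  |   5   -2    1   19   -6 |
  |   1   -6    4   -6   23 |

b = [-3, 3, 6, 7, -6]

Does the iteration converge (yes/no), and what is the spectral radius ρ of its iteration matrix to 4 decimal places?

yes, ρ = 0.5360

Let D = diag(-17, -17, -23, 19, 23); L, U the strict triangles.
T_J = -D⁻¹(L+U): T[3,0] = -(5)/(19) = -0.2632; T[3,3] = 0.
  T[0,:] = [+0.0000, -0.1176, +0.2941, +0.0588, -0.2941]
  T[1,:] = [-0.3529, +0.0000, +0.1765, +0.1176, +0.1176]
  T[2,:] = [-0.1304, -0.0870, +0.0000, -0.2609, +0.2609]
  T[3,:] = [-0.2632, +0.1053, -0.0526, +0.0000, +0.3158]
  T[4,:] = [-0.0435, +0.2609, -0.1739, +0.2609, +0.0000]
|λ(T)| sorted: 0.5360, 0.4341, 0.4341, 0.0362, 0.0362.
spectral radius ρ = 0.5360; 0.5360 < 1 ⇒ converges.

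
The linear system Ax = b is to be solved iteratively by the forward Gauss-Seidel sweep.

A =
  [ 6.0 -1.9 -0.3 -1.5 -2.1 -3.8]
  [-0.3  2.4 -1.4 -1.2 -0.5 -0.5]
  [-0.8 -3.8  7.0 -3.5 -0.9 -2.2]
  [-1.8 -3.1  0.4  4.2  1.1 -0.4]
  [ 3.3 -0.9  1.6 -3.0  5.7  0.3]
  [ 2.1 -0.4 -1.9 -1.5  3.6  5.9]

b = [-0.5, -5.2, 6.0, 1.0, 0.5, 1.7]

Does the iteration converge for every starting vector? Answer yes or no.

Write A = D+L+U with D = diag(6, 2.4, 7, 4.2, 5.7, 5.9).
T_GS = -(D+L)⁻¹U: row 0 first, T[0,2] = -(-0.3)/(6) = +0.0500; later rows by forward substitution.
  T[0,:] = [+0.0000  +0.3167  +0.0500  +0.2500  +0.3500  +0.6333]
  T[1,:] = [+0.0000  +0.0396  +0.5896  +0.5313  +0.2521  +0.2875]
  T[2,:] = [+0.0000  +0.0577  +0.3258  +0.8170  +0.3054  +0.5427]
  T[3,:] = [+0.0000  +0.1594  +0.4256  +0.4214  +0.0451  +0.5272]
  T[4,:] = [+0.0000  -0.1094  +0.1967  -0.0684  -0.2248  -0.2488]
  T[5,:] = [+0.0000  +0.0158  +0.1153  +0.3590  +0.1395  +0.2547]
eigenvalue magnitudes: 1.3139, 0.3647, 0.1630, 0.1630, 0.0356, 0.0000.
ρ(T) = max|λ| = 1.3139; 1.3139 > 1 ⇒ diverges.

no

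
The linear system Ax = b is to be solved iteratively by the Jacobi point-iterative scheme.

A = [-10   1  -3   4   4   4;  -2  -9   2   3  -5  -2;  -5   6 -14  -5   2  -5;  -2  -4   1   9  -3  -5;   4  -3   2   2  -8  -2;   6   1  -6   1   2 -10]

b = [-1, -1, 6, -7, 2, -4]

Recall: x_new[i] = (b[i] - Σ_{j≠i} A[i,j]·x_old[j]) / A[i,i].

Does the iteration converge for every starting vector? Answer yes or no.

A = D + L + U where D = diag(-10, -9, -14, 9, -8, -10).
Jacobi: T = -D⁻¹(L+U), T[5,3] = -(1)/(-10) = +0.1000; T[5,5] = 0.
  T[0,:] = [+0.0000 +0.1000 -0.3000 +0.4000 +0.4000 +0.4000]
  T[1,:] = [-0.2222 +0.0000 +0.2222 +0.3333 -0.5556 -0.2222]
  T[2,:] = [-0.3571 +0.4286 +0.0000 -0.3571 +0.1429 -0.3571]
  T[3,:] = [+0.2222 +0.4444 -0.1111 +0.0000 +0.3333 +0.5556]
  T[4,:] = [+0.5000 -0.3750 +0.2500 +0.2500 +0.0000 -0.2500]
  T[5,:] = [+0.6000 +0.1000 -0.6000 +0.1000 +0.2000 +0.0000]
|eigenvalues of T|: 1.1409, 0.7152, 0.6507, 0.6507, 0.4243, 0.4243.
spectral radius ρ = 1.1409; 1.1409 > 1 ⇒ diverges.

no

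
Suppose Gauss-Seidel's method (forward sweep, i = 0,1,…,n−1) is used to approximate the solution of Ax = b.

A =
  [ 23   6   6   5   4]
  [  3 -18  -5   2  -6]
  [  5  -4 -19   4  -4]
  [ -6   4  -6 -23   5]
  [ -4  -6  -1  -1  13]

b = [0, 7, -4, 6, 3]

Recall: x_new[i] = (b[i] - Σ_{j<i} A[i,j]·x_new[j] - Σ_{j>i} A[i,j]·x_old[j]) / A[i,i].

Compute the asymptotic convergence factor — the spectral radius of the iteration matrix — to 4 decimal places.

0.5025

Split A = D + L + U, D = diag(23, -18, -19, -23, 13).
GS T = -(D+L)⁻¹U: row 0 first, T[0,3] = -(5)/(23) = -0.2174; later rows by forward substitution.
  T[0,:] = [+0.0000  -0.2609  -0.2609  -0.2174  -0.1739]
  T[1,:] = [+0.0000  -0.0435  -0.3213  +0.0749  -0.3623]
  T[2,:] = [+0.0000  -0.0595  -0.0010  +0.1376  -0.1800]
  T[3,:] = [+0.0000  +0.0760  +0.0124  +0.0338  +0.2467]
  T[4,:] = [+0.0000  -0.0991  -0.2277  -0.0191  -0.2156]
|λ(T)| sorted: 0.5025, 0.1588, 0.1588, 0.0805, 0.0000.
ρ = 0.5025; 0.5025 < 1: convergent.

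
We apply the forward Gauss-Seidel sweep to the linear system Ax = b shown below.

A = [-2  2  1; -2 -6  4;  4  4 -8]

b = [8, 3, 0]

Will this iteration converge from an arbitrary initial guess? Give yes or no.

yes

Let D = diag(-2, -6, -8); L, U the strict triangles.
Gauss-Seidel: T = -(D+L)⁻¹U, row 0 first, T[0,1] = -(2)/(-2) = +1.0000; later rows by forward substitution.
  T[0,:] = [+0.0000 +1.0000 +0.5000]
  T[1,:] = [+0.0000 -0.3333 +0.5000]
  T[2,:] = [+0.0000 +0.3333 +0.5000]
eigenvalue magnitudes: 0.6667, 0.5000, 0.0000.
ρ = 0.6667; 0.6667 < 1: convergent.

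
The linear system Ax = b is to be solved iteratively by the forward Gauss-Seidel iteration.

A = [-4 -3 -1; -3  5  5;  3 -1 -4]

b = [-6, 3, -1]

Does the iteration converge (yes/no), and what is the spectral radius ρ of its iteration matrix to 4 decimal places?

yes, ρ = 0.9451

A = D + L + U where D = diag(-4, 5, -4).
Gauss-Seidel: T = -(D+L)⁻¹U, row 0 first, T[0,1] = -(-3)/(-4) = -0.7500; later rows by forward substitution.
  T[0,:] = [+0.0000, -0.7500, -0.2500]
  T[1,:] = [+0.0000, -0.4500, -1.1500]
  T[2,:] = [+0.0000, -0.4500, +0.1000]
eigenvalue magnitudes: 0.9451, 0.5951, 0.0000.
spectral radius ρ = 0.9451; 0.9451 < 1 ⇒ converges.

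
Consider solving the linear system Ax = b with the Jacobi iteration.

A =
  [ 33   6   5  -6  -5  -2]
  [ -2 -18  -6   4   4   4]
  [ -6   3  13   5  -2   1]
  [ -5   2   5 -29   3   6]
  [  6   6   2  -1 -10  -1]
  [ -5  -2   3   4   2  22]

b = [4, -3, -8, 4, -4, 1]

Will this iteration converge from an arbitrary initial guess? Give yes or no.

Split A = D + L + U, D = diag(33, -18, 13, -29, -10, 22).
Jacobi: T = -D⁻¹(L+U), T[3,0] = -(-5)/(-29) = -0.1724; T[3,3] = 0.
  T[0,:] = [+0.0000, -0.1818, -0.1515, +0.1818, +0.1515, +0.0606]
  T[1,:] = [-0.1111, +0.0000, -0.3333, +0.2222, +0.2222, +0.2222]
  T[2,:] = [+0.4615, -0.2308, +0.0000, -0.3846, +0.1538, -0.0769]
  T[3,:] = [-0.1724, +0.0690, +0.1724, +0.0000, +0.1034, +0.2069]
  T[4,:] = [+0.6000, +0.6000, +0.2000, -0.1000, +0.0000, -0.1000]
  T[5,:] = [+0.2273, +0.0909, -0.1364, -0.1818, -0.0909, +0.0000]
eigenvalue magnitudes: 0.6378, 0.4140, 0.4140, 0.3909, 0.3909, 0.0726.
ρ = 0.6378; 0.6378 < 1: convergent.

yes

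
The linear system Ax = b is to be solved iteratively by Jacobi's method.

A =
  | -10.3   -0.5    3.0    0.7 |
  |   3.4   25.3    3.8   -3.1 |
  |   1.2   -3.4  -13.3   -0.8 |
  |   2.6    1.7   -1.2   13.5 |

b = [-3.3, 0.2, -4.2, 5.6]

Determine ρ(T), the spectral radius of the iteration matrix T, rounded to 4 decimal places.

0.3226

Split A = D + L + U, D = diag(-10.3, 25.3, -13.3, 13.5).
T_J = -D⁻¹(L+U): T[1,3] = -(-3.1)/(25.3) = +0.1225; T[1,1] = 0.
  T[0,:] = [+0.0000, -0.0485, +0.2913, +0.0680]
  T[1,:] = [-0.1344, +0.0000, -0.1502, +0.1225]
  T[2,:] = [+0.0902, -0.2556, +0.0000, -0.0602]
  T[3,:] = [-0.1926, -0.1259, +0.0889, +0.0000]
eigenvalue magnitudes: 0.3226, 0.2059, 0.2059, 0.2022.
spectral radius ρ = 0.3226; 0.3226 < 1: convergent.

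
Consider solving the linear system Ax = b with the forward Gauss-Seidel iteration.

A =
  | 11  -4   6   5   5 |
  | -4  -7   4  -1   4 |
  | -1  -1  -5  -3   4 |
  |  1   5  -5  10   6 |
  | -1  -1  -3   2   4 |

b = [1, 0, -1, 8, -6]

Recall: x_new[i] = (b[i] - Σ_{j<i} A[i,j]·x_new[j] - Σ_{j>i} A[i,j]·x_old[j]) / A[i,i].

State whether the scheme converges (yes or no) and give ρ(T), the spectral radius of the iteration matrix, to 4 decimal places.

no, ρ = 1.2971

A = D + L + U where D = diag(11, -7, -5, 10, 4).
GS T = -(D+L)⁻¹U: row 0 first, T[0,1] = -(-4)/(11) = +0.3636; later rows by forward substitution.
  T[0,:] = [+0.0000 +0.3636 -0.5455 -0.4545 -0.4545]
  T[1,:] = [+0.0000 -0.2078 +0.8831 +0.1169 +0.8312]
  T[2,:] = [+0.0000 -0.0312 -0.0675 -0.5325 +0.7247]
  T[3,:] = [+0.0000 +0.0519 -0.4208 -0.2792 -0.6078]
  T[4,:] = [+0.0000 -0.0104 +0.2442 -0.3442 +0.9416]
eigenvalue magnitudes: 1.2971, 0.6971, 0.1438, 0.1438, 0.0000.
ρ = 1.2971; 1.2971 > 1, so it fails to converge.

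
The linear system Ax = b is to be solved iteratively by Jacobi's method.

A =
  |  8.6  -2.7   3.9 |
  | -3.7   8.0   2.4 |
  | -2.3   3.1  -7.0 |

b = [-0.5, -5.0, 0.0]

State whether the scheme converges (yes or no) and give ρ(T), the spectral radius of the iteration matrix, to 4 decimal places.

Diagonal D = diag(8.6, 8, -7); L, U strict lower/upper.
Jacobi T = -D⁻¹(L+U): T[1,0] = -(-3.7)/(8) = +0.4625; T[1,1] = 0.
  T[0,:] = [+0.0000  +0.3140  -0.4535]
  T[1,:] = [+0.4625  +0.0000  -0.3000]
  T[2,:] = [-0.3286  +0.4429  +0.0000]
|eigenvalues of T|: 0.5279, 0.3425, 0.3425.
spectral radius ρ = 0.5279; 0.5279 < 1 ⇒ converges.

yes, ρ = 0.5279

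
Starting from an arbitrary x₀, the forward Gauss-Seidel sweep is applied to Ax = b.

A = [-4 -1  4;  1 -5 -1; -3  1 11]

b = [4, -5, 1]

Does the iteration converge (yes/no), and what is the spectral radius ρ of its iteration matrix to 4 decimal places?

yes, ρ = 0.2727

Let D = diag(-4, -5, 11); L, U the strict triangles.
GS T = -(D+L)⁻¹U: row 0 first, T[0,1] = -(-1)/(-4) = -0.2500; later rows by forward substitution.
  T[0,:] = [+0.0000  -0.2500  +1.0000]
  T[1,:] = [+0.0000  -0.0500  +0.0000]
  T[2,:] = [+0.0000  -0.0636  +0.2727]
|λ(T)| sorted: 0.2727, 0.0500, 0.0000.
ρ = 0.2727; 0.2727 < 1 ⇒ converges.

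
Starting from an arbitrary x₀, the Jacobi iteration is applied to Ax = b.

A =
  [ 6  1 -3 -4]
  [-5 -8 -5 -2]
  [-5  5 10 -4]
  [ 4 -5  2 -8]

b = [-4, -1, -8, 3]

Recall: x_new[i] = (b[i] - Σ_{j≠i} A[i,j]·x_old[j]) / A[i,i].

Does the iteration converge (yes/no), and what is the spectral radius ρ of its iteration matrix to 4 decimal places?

no, ρ = 1.3984

Diagonal D = diag(6, -8, 10, -8); L, U strict lower/upper.
Jacobi: T = -D⁻¹(L+U), T[3,0] = -(4)/(-8) = +0.5000; T[3,3] = 0.
  T[0,:] = [+0.0000 -0.1667 +0.5000 +0.6667]
  T[1,:] = [-0.6250 +0.0000 -0.6250 -0.2500]
  T[2,:] = [+0.5000 -0.5000 +0.0000 +0.4000]
  T[3,:] = [+0.5000 -0.6250 +0.2500 +0.0000]
|λ(T)| sorted: 1.3984, 0.5691, 0.5691, 0.3623.
ρ = 1.3984; 1.3984 > 1 ⇒ diverges.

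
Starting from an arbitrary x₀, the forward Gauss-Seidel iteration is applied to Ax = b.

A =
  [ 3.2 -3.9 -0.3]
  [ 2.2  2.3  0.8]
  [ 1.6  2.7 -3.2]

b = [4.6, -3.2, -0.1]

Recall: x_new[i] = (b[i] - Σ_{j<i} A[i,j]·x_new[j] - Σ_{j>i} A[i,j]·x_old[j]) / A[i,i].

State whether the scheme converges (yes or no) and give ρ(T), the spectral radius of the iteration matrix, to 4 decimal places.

Write A = D+L+U with D = diag(3.2, 2.3, -3.2).
Gauss-Seidel: T = -(D+L)⁻¹U, row 0 first, T[0,1] = -(-3.9)/(3.2) = +1.2188; later rows by forward substitution.
  T[0,:] = [+0.0000, +1.2188, +0.0938]
  T[1,:] = [+0.0000, -1.1658, -0.4375]
  T[2,:] = [+0.0000, -0.3742, -0.3223]
|eigenvalues of T|: 1.3285, 0.1595, 0.0000.
spectral radius ρ = 1.3285; 1.3285 > 1: divergent.

no, ρ = 1.3285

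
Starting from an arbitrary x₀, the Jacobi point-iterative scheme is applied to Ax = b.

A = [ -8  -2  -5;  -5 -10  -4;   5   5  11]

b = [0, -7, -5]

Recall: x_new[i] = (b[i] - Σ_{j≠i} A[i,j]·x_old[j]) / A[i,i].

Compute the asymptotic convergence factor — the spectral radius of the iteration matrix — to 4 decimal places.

Diagonal D = diag(-8, -10, 11); L, U strict lower/upper.
T_J = -D⁻¹(L+U): T[0,1] = -(-2)/(-8) = -0.2500; T[0,0] = 0.
  T[0,:] = [+0.0000 -0.2500 -0.6250]
  T[1,:] = [-0.5000 +0.0000 -0.4000]
  T[2,:] = [-0.4545 -0.4545 +0.0000]
|roots of det(T-λI)|: 0.8947, 0.4578, 0.4578.
spectral radius ρ = 0.8947; 0.8947 < 1, so it converges for any x₀.

0.8947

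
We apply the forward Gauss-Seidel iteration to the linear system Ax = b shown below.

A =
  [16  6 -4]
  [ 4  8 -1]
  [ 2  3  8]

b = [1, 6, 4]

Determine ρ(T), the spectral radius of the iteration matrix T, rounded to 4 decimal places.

Write A = D+L+U with D = diag(16, 8, 8).
Gauss-Seidel: T = -(D+L)⁻¹U, row 0 first, T[0,2] = -(-4)/(16) = +0.2500; later rows by forward substitution.
  T[0,:] = [+0.0000, -0.3750, +0.2500]
  T[1,:] = [+0.0000, +0.1875, +0.0000]
  T[2,:] = [+0.0000, +0.0234, -0.0625]
|roots of det(T-λI)|: 0.1875, 0.0625, 0.0000.
ρ = 0.1875; 0.1875 < 1, so it converges for any x₀.

0.1875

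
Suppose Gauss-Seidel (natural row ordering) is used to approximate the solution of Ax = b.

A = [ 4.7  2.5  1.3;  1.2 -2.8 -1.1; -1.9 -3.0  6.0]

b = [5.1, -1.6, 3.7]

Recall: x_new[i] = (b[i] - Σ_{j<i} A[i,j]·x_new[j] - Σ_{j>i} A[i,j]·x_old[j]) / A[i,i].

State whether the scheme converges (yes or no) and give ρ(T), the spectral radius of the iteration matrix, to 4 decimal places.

Let D = diag(4.7, -2.8, 6); L, U the strict triangles.
Gauss-Seidel: T = -(D+L)⁻¹U, row 0 first, T[0,1] = -(2.5)/(4.7) = -0.5319; later rows by forward substitution.
  T[0,:] = [+0.0000  -0.5319  -0.2766]
  T[1,:] = [+0.0000  -0.2280  -0.5114]
  T[2,:] = [+0.0000  -0.2824  -0.3433]
|eigenvalues of T|: 0.6700, 0.0988, 0.0000.
ρ = 0.6700; 0.6700 < 1, so it converges for any x₀.

yes, ρ = 0.6700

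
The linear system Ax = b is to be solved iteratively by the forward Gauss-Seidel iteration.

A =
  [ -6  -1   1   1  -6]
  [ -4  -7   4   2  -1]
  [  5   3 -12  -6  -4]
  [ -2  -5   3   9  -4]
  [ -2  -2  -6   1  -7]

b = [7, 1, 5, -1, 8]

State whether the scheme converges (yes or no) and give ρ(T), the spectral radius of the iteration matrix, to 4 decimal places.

Let D = diag(-6, -7, -12, 9, -7); L, U the strict triangles.
T_GS = -(D+L)⁻¹U: row 0 first, T[0,2] = -(1)/(-6) = +0.1667; later rows by forward substitution.
  T[0,:] = [+0.0000 -0.1667 +0.1667 +0.1667 -1.0000]
  T[1,:] = [+0.0000 +0.0952 +0.4762 +0.1905 +0.4286]
  T[2,:] = [+0.0000 -0.0456 +0.1885 -0.3829 -0.6429]
  T[3,:] = [+0.0000 +0.0311 +0.2388 +0.2705 +0.6746]
  T[4,:] = [+0.0000 +0.0640 -0.3111 +0.2648 +0.8107]
moduli |λ_i(T)| = 1.2107, 0.2299, 0.2299, 0.0945, 0.0000.
ρ = 1.2107; 1.2107 > 1, so it fails to converge.

no, ρ = 1.2107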